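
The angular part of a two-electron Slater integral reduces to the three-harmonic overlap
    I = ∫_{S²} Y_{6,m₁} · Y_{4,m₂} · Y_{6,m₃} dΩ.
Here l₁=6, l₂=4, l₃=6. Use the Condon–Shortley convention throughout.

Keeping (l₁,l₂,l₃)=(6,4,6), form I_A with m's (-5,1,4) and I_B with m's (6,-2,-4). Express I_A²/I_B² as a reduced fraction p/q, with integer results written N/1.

Same 6,4,6: normalisation and zero-m 3j drop out of the ratio.
A: Δ: 4! 8! 4! / 17! → 1/15315300; sum: t=3:−1/967680 t=4:+1/725760 = 1/2903040; 3j²(6 4 6; -5 1 4) = Δ·Π!·Σ² = 5/3094  (sign +1)
B: Δ: 4! 8! 4! / 17! → 1/15315300; sum: t=0:+1/3870720 = 1/3870720; 3j²(6 4 6; 6 -2 -4) = Δ·Π!·Σ² = 135/6188  (sign +1)
I_A²/I_B² = (5/3094)/(135/6188) = 2/27

2/27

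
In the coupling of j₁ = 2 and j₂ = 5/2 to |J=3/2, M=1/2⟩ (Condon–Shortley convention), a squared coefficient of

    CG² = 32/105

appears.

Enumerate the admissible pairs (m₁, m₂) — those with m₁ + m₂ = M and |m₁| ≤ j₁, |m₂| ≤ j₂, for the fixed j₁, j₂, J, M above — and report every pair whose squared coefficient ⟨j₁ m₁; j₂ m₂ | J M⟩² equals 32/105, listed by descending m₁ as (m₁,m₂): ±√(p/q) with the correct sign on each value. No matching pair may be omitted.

Admissible pairs with m₁+m₂ = M = 1/2: (-2,5/2), (-1,3/2), (0,1/2), (1,-1/2), (2,-3/2)
  (m₁,m₂)=(2,-3/2): CG² = 32/105, CG = +√(32/105)   ← matches the target
  (m₁,m₂)=(1,-1/2): CG² = 5/21, CG = −√(5/21)
  (m₁,m₂)=(0,1/2): CG² = 2/35, CG = +√(2/35)
  (m₁,m₂)=(-1,3/2): CG² = 2/105, CG = +√(2/105)
  (m₁,m₂)=(-2,5/2): CG² = 8/21, CG = −√(8/21)
Pairs with CG² = 32/105: (2,-3/2): +√(32/105)

(2,-3/2): +√(32/105)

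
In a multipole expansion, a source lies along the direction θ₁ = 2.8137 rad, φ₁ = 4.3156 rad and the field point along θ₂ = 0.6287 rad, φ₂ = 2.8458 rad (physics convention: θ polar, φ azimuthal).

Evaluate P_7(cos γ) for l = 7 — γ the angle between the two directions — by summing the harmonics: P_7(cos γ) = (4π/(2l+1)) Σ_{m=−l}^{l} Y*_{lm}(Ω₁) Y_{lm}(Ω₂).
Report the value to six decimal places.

Term-by-term m-sum for l=7 (normalisation 4π/15 = 0.837758):
  m=-7: Y*=+0.000064-0.000168i  Y=+0.005830-0.010678i  product -0.000001-0.000002i
  m=-6: Y*=-0.001431-0.001363i  Y=-0.012680+0.061304i  product +0.000102-0.000070i
  m=-5: Y*=-0.012400+0.005436i  Y=-0.017762-0.192871i  product +0.001269+0.002295i
  m=-4: Y*=+0.001058+0.064649i  Y=+0.147702+0.361765i  product -0.023232+0.009932i
  m=-3: Y*=+0.201478+0.080573i  Y=-0.298630-0.366718i  product -0.030620-0.097947i
  m=-2: Y*=+0.337052-0.342611i  Y=+0.153834+0.103354i  product +0.087260-0.017870i
  m=-1: Y*=-0.216516-0.516728i  Y=+0.302600+0.092212i  product -0.017869-0.176327i
  m=+0: Y*=+0.031777-0.000000i  Y=-0.298263+0.000000i  product -0.009478+0.000000i
  m=+1: Y*=+0.216516-0.516728i  Y=-0.302600+0.092212i  product -0.017869+0.176327i
  m=+2: Y*=+0.337052+0.342611i  Y=+0.153834-0.103354i  product +0.087260+0.017870i
  m=+3: Y*=-0.201478+0.080573i  Y=+0.298630-0.366718i  product -0.030620+0.097947i
  m=+4: Y*=+0.001058-0.064649i  Y=+0.147702-0.361765i  product -0.023232-0.009932i
  m=+5: Y*=+0.012400+0.005436i  Y=+0.017762-0.192871i  product +0.001269-0.002295i
  m=+6: Y*=-0.001431+0.001363i  Y=-0.012680-0.061304i  product +0.000102+0.000070i
  m=+7: Y*=-0.000064-0.000168i  Y=-0.005830-0.010678i  product -0.000001+0.000002i
Accumulated sum +0.024340-0.000000i; after 4π/(2l+1) scaling, +0.020391-0.000000i ⇒ P_7 = 0.020391

0.020391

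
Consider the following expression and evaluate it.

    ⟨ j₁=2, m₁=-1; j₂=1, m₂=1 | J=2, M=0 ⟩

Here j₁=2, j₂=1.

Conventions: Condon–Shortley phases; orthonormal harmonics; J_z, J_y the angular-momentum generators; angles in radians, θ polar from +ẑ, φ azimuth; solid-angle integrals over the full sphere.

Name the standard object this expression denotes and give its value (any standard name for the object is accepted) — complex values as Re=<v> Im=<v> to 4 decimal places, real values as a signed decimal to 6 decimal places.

This is a Clebsch–Gordan (vector-coupling) coefficient.
√[5·1!3!1!/6! · 1!3!2!0!2!2!] = √(2)
  +(−1)^1/∏(1,0,2,1,1,0)! = -1/2  (running -1/2)
⟨..|..⟩ = √(2)·(-1/2) = -0.707107

Clebsch–Gordan coefficient, −√(1/2) ≈ -0.707107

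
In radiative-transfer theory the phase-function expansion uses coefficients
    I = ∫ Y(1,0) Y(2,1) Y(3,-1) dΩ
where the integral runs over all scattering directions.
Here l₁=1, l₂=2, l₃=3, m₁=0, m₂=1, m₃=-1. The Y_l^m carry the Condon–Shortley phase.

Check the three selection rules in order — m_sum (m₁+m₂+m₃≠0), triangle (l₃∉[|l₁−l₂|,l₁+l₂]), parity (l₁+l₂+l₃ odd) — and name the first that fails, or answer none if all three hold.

none

Σmᵢ = 0  ✓
l₃∈[|l₁−l₂|,l₁+l₂]=[1,3], have l₃=3  ✓
Σlᵢ = 6 ⇒ even  ✓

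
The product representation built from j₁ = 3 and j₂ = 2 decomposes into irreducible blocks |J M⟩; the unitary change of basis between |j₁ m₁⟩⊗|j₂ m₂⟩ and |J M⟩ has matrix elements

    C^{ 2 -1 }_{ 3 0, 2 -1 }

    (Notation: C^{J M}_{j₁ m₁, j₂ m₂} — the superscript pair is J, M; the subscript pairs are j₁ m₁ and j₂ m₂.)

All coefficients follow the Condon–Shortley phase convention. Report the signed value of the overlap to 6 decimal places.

−√(2/7) ≈ -0.534522

√[5·3!3!1!/8! · 3!3!1!3!1!3!] = √(81/14)
  +(−1)^0/∏(0,3,3,1,0,0)! = 1/36  (running 1/36)
  +(−1)^1/∏(1,2,2,0,1,1)! = -1/4  (running -2/9)
⟨..|..⟩ = √(81/14)·(-2/9) = -0.534522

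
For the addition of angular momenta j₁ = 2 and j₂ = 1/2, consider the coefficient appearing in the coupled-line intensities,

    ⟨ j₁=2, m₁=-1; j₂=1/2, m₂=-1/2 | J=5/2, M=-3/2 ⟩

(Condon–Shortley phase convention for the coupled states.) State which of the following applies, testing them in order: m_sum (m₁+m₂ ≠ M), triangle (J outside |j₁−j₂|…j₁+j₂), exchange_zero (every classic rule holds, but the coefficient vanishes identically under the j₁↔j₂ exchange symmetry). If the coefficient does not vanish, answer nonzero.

m-sum: m₁+m₂ = -1+(-1/2) = -3/2, M = -3/2  ✓
triangle: |j₁−j₂| = 3/2 ≤ J = 5/2 ≤ j₁+j₂ = 5/2  ✓
exchange: j₁≠j₂ or m₁≠m₂ — the exchange symmetry imposes no constraint here
value check: CG = +√(4/5) = +0.894427 ≠ 0

nonzero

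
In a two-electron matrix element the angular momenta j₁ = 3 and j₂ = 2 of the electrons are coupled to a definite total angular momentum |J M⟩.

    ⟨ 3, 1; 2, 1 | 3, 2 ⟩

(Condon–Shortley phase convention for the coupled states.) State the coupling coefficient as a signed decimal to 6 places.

-0.500000

√[7·2!4!2!/9! · 4!2!3!1!5!1!] = √(64)
  +(−1)^1/∏(1,1,1,2,3,0)! = -1/12  (running -1/12)
  +(−1)^2/∏(2,0,0,1,4,1)! = 1/48  (running -1/16)
⟨..|..⟩ = √(64)·(-1/16) = -0.500000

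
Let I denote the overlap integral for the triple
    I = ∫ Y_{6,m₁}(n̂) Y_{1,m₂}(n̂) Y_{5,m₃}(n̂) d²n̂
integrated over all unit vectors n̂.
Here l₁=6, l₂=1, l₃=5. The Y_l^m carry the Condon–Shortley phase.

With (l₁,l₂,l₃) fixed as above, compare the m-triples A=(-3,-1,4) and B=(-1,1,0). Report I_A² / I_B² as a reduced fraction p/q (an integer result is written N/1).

Same 6,1,5: normalisation and zero-m 3j drop out of the ratio.
A: Δ: 2! 10! 0! / 13! → 1/858; sum: t=0:+1/725760 = 1/725760; 3j²(6 1 5; -3 -1 4) = Δ·Π!·Σ² = 1/286  (sign -1)
B: Δ: 2! 10! 0! / 13! → 1/858; sum: t=2:+1/28800 = 1/28800; 3j²(6 1 5; -1 1 0) = Δ·Π!·Σ² = 7/286  (sign -1)
I_A²/I_B² = (1/286)/(7/286) = 1/7

1/7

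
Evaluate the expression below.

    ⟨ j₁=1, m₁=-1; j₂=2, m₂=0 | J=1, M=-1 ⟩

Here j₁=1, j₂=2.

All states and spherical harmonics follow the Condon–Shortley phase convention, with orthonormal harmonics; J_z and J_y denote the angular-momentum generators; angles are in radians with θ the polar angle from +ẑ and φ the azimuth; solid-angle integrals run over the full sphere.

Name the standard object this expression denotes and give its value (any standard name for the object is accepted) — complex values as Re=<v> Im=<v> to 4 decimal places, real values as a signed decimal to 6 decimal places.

This is a Clebsch–Gordan (vector-coupling) coefficient.
√[3·2!0!2!/5! · 0!2!2!2!0!2!] = √(8/5)
  +(−1)^2/∏(2,0,0,0,0,2)! = 1/4  (running 1/4)
⟨..|..⟩ = √(8/5)·(1/4) = +0.316228

Clebsch–Gordan coefficient, +√(1/10) ≈ +0.316228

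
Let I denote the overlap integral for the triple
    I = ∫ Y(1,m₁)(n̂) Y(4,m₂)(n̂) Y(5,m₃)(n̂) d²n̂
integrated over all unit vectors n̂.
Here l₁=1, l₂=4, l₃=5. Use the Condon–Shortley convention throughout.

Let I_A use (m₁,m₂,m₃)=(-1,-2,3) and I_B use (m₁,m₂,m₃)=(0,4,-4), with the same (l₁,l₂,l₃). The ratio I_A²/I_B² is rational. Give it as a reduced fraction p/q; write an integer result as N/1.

Shared (l₁,l₂,l₃)=(1,4,5): N and (l;000)² cancel in I_A²/I_B².
A: Δ = 0!·2!·8!/11! = 1/495; Racah Σ t=0..0: t=0:+1/2880 = 1/2880; ⇒ 3j(1 4 5; -1 -2 3)² = 28/495, sgn +1
B: Δ = 0!·2!·8!/11! = 1/495; Racah Σ t=0..0: t=0:+1/40320 = 1/40320; ⇒ 3j(1 4 5; 0 4 -4)² = 1/55, sgn -1
I_A²/I_B² = (28/495)/(1/55) = 28/9

28/9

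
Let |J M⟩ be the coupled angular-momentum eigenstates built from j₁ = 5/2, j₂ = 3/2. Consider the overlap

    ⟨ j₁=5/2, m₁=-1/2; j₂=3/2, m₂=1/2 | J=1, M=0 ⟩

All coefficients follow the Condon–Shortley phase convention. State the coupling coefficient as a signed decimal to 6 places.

√[3·3!2!0!/6! · 2!3!2!1!1!1!] = √(6/5)
  +(−1)^2/∏(2,1,1,0,1,0)! = 1/2  (running 1/2)
⟨..|..⟩ = √(6/5)·(1/2) = +0.547723

+0.547723  (= +√(3/10))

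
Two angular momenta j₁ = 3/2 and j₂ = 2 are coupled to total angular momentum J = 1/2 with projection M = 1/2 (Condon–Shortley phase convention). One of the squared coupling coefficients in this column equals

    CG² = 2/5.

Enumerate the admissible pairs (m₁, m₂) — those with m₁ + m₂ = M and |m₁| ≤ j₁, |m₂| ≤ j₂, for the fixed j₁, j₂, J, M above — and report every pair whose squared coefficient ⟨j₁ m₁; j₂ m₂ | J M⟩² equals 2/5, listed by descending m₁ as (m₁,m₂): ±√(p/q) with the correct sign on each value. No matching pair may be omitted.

(-3/2,2): −√(2/5)

Admissible pairs with m₁+m₂ = M = 1/2: (-3/2,2), (-1/2,1), (1/2,0), (3/2,-1)
  (m₁,m₂)=(3/2,-1): CG² = 1/10, CG = +√(1/10)
  (m₁,m₂)=(1/2,0): CG² = 1/5, CG = −√(1/5)
  (m₁,m₂)=(-1/2,1): CG² = 3/10, CG = +√(3/10)
  (m₁,m₂)=(-3/2,2): CG² = 2/5, CG = −√(2/5)   ← matches the target
Pairs with CG² = 2/5: (-3/2,2): −√(2/5)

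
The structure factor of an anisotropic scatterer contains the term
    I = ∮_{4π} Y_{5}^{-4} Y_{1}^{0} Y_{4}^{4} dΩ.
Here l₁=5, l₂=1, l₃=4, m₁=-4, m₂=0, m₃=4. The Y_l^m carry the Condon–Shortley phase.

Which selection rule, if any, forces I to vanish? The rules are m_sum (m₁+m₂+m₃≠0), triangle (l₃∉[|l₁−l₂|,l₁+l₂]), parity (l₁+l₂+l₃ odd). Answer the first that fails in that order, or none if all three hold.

none

azimuthal sum: -4 + 0 + 4 = 0  ✓
4 ≤ 4 ≤ 6 (triangle on l)  ✓
L = 5 + 1 + 4 = 10 (even)  ✓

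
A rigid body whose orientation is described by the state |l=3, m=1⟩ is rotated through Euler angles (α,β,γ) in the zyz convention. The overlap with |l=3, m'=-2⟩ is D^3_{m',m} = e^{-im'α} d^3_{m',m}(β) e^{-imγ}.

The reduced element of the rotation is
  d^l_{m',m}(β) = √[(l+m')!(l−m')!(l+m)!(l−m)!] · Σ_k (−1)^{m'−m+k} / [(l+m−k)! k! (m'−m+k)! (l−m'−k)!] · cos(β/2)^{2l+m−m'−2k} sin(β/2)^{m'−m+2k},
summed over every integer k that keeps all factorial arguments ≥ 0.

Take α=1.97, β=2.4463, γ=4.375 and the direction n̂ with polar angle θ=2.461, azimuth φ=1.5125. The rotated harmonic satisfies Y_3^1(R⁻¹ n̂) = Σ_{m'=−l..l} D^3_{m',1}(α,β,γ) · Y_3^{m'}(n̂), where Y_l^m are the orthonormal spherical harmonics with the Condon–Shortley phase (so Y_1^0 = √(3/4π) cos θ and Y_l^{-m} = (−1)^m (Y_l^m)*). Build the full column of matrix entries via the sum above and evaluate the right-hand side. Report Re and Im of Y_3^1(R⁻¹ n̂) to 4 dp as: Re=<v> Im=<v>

Re=-0.2798 Im=-0.1774

Need the full column D^3_{m',1} for m'=−3..3 at α=1.9700, β=2.4463, γ=4.3750.
cos(β/2)=0.340686, sin(β/2)=0.940177
d^3_{-3,1}: single k=4 term ⇒ +0.351231;  D = +0.012570+0.351006i
d^3_{-2,1}: k∈[3..4] ⇒ +0.207836 -0.791412 = -0.583576;  D = -0.529227+0.245925i
d^3_{-1,1}: k∈[2..4] ⇒ +0.071448 -0.725499 +0.690650 = +0.036598;  D = -0.027111-0.024586i
d^3_{0,1}: k∈[1..3] ⇒ +0.014948 -0.341510 +0.866948 = +0.540386;  D = -0.178881+0.509920i
d^3_{1,1}: k∈[0..2] ⇒ +0.001564 -0.095263 +0.544125 = +0.450425;  D = +0.449565-0.027825i
d^3_{2,1}: k∈[0..1] ⇒ -0.013645 +0.207836 = +0.194191;  D = -0.086388-0.173918i
d^3_{3,1}: single k=0 term ⇒ +0.046119;  D = -0.030082+0.034958i
Y_3^{m'}(θ=2.461,φ=1.5125) and Σ D·Y over m':
  (+0.0126+0.3510i)·(-0.0181+0.1024i)  (-0.5292+0.2459i)·(+0.3124+0.0366i)  (-0.0271-0.0246i)·(+0.0239-0.4101i)  (-0.1789+0.5099i)·(-0.0059+0.0000i)  (+0.4496-0.0278i)·(-0.0239-0.4101i)  (-0.0864-0.1739i)·(+0.3124-0.0366i)  (-0.0301+0.0350i)·(+0.0181+0.1024i)
Y_3^1(R⁻¹ n̂) = -0.279801-0.177391i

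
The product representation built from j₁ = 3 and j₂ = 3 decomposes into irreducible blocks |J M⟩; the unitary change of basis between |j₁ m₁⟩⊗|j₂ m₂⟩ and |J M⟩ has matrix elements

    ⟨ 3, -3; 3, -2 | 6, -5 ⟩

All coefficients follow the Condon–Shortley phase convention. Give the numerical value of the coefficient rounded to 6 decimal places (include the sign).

+√(1/2) = +0.707107

j₁+j₂−J=0  J+j₁−j₂=6  J−j₁+j₂=6  j₁+j₂+J+1=13
(j₁±m₁, j₂±m₂, J±M) = (0,6,1,5,1,11)
P² = 3732480000
sum k=0..0:
  [0] +1/86400 = 1/86400
S = 1/86400
C² = P²·S² = 1/2 ; C = +0.707107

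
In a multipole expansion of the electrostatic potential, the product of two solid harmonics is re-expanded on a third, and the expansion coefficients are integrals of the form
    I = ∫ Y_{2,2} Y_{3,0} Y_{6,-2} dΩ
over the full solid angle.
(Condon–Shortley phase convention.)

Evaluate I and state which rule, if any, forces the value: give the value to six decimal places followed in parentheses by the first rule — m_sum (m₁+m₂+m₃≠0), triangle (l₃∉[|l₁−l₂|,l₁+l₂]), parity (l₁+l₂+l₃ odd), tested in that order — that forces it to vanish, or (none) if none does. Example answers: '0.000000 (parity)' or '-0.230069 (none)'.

l₃=6 ∉ [1,5] — triangle fails ⇒ I = 0

0.000000 (triangle)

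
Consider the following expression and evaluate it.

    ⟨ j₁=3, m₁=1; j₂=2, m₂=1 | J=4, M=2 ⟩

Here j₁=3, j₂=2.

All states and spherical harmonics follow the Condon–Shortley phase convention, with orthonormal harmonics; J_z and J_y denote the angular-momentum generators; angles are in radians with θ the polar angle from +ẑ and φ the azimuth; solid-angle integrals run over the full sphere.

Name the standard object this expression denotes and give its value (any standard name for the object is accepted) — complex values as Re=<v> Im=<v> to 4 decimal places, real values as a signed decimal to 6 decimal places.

Clebsch–Gordan coefficient, −√(1/28) ≈ -0.188982

This is a Clebsch–Gordan (vector-coupling) coefficient.
j₁+j₂−J=1  J+j₁−j₂=5  J−j₁+j₂=3  j₁+j₂+J+1=10
(j₁±m₁, j₂±m₂, J±M) = (4,2,3,1,6,2)
P² = 5184/7
sum k=0..1:
  [0] +1/72 = 1/72
  [1] −1/48 = -1/48
S = -1/144
C² = P²·S² = 1/28 ; C = -0.188982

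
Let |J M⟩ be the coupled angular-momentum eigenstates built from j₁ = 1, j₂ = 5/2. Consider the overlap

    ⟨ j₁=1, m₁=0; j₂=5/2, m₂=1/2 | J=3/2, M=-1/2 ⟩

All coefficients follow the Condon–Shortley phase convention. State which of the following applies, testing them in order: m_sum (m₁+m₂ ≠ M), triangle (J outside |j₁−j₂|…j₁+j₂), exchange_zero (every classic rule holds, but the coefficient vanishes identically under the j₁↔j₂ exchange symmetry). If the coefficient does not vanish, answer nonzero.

m-sum: m₁+m₂ = 0+1/2 = 1/2, M = -1/2  ✗ ⇒ coefficient is 0

m_sum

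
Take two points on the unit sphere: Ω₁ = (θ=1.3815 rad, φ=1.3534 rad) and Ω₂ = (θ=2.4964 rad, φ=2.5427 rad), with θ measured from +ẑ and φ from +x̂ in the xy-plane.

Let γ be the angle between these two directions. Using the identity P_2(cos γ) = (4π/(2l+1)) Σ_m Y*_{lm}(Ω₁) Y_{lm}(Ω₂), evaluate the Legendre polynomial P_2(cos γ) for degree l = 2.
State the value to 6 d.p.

-0.492745

Addition theorem: P_2(cos γ) = (4π/5) Σ_m Y*_{lm}(Ω₁) Y_{lm}(Ω₂), m = −2…2:
  m=-2: (-0.337930+0.156946i) × (+0.050905+0.130081i) = -0.037618-0.035969i  (running Σ = -0.037618-0.035969i)
  m=-1: (+0.030794+0.139412i) × (+0.306586+0.209249i) = -0.019731+0.049185i  (running Σ = -0.057348+0.013216i)
  m=0: (-0.281890-0.000000i) × (+0.288623+0.000000i) = -0.081360-0.000000i  (running Σ = -0.138708+0.013216i)
  m=1: (-0.030794+0.139412i) × (-0.306586+0.209249i) = -0.019731-0.049185i  (running Σ = -0.158439-0.035969i)
  m=2: (-0.337930-0.156946i) × (+0.050905-0.130081i) = -0.037618+0.035969i  (running Σ = -0.196057+0.000000i)
Accumulated sum -0.196057+0.000000i; after 4π/(2l+1) scaling, -0.492745+0.000000i ⇒ P_2 = -0.492745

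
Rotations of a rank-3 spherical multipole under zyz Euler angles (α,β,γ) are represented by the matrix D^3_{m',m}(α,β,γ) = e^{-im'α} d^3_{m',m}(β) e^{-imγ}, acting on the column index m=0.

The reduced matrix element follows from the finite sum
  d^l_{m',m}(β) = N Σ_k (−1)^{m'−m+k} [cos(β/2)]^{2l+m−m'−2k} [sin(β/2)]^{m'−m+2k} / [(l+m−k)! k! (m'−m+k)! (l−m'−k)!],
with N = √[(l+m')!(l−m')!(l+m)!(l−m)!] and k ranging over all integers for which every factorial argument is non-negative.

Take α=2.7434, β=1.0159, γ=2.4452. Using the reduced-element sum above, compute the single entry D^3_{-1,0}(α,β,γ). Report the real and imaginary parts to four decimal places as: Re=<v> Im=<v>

Re=-0.1316 Im=0.0554

First d^3_{-1,0}(β=1.0159), then the phase factors e^{-i(-1)α} and e^{-i(0)γ}:
Half-angle: c=0.873743, s=0.486387. N=√(2·24·6·6)=41.569219
Admissible k: 1..3 (factorial args all ≥0)
  k=1: (−1)^0·41.5692/(12)·0.8737^5·0.4864^1 = +0.858010
  k=2: (−1)^1·41.5692/(4)·0.8737^3·0.4864^3 = -0.797645
  k=3: (−1)^2·41.5692/(12)·0.8737^1·0.4864^5 = +0.082392
d^3_{-1,0}(1.0159) = +0.858010 -0.797645 +0.082392 = +0.142757
Attach z-rotation phases: D = e^{-i(-1)(2.7434)}·(+0.142757)·e^{-i(0)(2.4452)} = -0.131588+0.055354i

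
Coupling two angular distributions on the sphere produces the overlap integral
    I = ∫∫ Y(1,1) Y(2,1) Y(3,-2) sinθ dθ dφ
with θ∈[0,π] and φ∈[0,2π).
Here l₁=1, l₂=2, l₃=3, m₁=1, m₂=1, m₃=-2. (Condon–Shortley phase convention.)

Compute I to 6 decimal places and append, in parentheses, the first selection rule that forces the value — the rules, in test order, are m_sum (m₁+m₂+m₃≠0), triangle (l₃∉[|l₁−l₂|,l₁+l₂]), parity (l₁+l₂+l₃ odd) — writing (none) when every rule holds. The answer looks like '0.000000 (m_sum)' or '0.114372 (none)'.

0.261169 (none)

m-sum 0 ✓  L=6 even ✓  1≤3≤3 ✓
Π(2lᵢ+1) = 3×5×7 = 105
triangle coeff Δ(1,2,3) = 1/105
Σ_t [0,0]: t=0:+1/4 = 1/4
(3j)²=3/35 [(1 2 3; 0 0 0)], sign=-1
Σ_t [0,0]: t=0:+1/12 = 1/12
(3j)²=2/21 [(1 2 3; 1 1 -2)], sign=-1
⇒ 4πI² = 6/7
I = (+1)√(6/7/(4π)) = 0.26116903
No selection rule forces the value: the integral is nonzero (none).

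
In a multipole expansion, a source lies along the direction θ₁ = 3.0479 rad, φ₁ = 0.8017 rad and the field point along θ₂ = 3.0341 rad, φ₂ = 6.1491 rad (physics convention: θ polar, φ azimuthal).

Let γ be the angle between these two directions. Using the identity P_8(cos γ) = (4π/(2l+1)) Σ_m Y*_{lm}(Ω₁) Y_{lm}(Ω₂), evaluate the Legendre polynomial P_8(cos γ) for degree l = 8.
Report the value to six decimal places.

0.854991

Addition theorem: P_8(cos γ) = (4π/17) Σ_m Y*_{lm}(Ω₁) Y_{lm}(Ω₂), m = −8…8:
  term(m=-8) = +0.000000+0.000000i   from Y*(Ω₁)=+0.000000+0.000000i, Y(Ω₂)=+0.000000+0.000000i
  term(m=-7) = +0.000000+0.000000i   from Y*(Ω₁)=-0.000000+0.000000i, Y(Ω₂)=-0.000000-0.000000i
  term(m=-6) = +0.000000-0.000000i   from Y*(Ω₁)=+0.000000-0.000003i, Y(Ω₂)=+0.000006+0.000006i
  term(m=-5) = -0.000000-0.000000i   from Y*(Ω₁)=+0.000045+0.000053i, Y(Ω₂)=-0.000106-0.000084i
  term(m=-4) = -0.000001-0.000001i   from Y*(Ω₁)=-0.001011-0.000066i, Y(Ω₂)=+0.001495+0.000889i
  term(m=-3) = -0.000173+0.000060i   from Y*(Ω₁)=+0.008202-0.007437i, Y(Ω₂)=-0.015203-0.006468i
  term(m=-2) = -0.002841+0.009158i   from Y*(Ω₁)=-0.002805+0.086008i, Y(Ω₂)=+0.107440+0.029523i
  term(m=-1) = +0.120997+0.164215i   from Y*(Ω₁)=-0.297024-0.306870i, Y(Ω₂)=-0.473329-0.063850i
  term(m=+0) = +0.920682+0.000000i   from Y*(Ω₁)=+0.986394-0.000000i, Y(Ω₂)=+0.933382+0.000000i
  term(m=+1) = +0.120997-0.164215i   from Y*(Ω₁)=+0.297024-0.306870i, Y(Ω₂)=+0.473329-0.063850i
  term(m=+2) = -0.002841-0.009158i   from Y*(Ω₁)=-0.002805-0.086008i, Y(Ω₂)=+0.107440-0.029523i
  term(m=+3) = -0.000173-0.000060i   from Y*(Ω₁)=-0.008202-0.007437i, Y(Ω₂)=+0.015203-0.006468i
  term(m=+4) = -0.000001+0.000001i   from Y*(Ω₁)=-0.001011+0.000066i, Y(Ω₂)=+0.001495-0.000889i
  term(m=+5) = -0.000000+0.000000i   from Y*(Ω₁)=-0.000045+0.000053i, Y(Ω₂)=+0.000106-0.000084i
  term(m=+6) = +0.000000+0.000000i   from Y*(Ω₁)=+0.000000+0.000003i, Y(Ω₂)=+0.000006-0.000006i
  term(m=+7) = +0.000000-0.000000i   from Y*(Ω₁)=+0.000000+0.000000i, Y(Ω₂)=+0.000000-0.000000i
  term(m=+8) = +0.000000-0.000000i   from Y*(Ω₁)=+0.000000-0.000000i, Y(Ω₂)=+0.000000-0.000000i
Total Σ_m = +1.156646-0.000000i. Multiply by 0.739198: +0.854991-0.000000i. P_8(cos γ) = 0.854991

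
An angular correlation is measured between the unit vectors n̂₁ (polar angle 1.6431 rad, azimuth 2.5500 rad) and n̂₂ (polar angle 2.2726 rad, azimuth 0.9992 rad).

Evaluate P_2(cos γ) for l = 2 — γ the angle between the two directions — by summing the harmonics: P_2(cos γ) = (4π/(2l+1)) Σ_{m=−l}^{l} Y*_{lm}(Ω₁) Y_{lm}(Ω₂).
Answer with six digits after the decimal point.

Addition theorem: P_2(cos γ) = (4π/5) Σ_m Y*_{lm}(Ω₁) Y_{lm}(Ω₂), m = −2…2:
  m=-2: Y*=(0.145241, -0.355752)  Y=(-0.093421, -0.204994)  product (-0.086495, 0.003461)
  m=-1: Y*=(0.046204, -0.031043)  Y=(-0.206051, 0.320342)  product (0.000424, 0.021197)
  m=+0: Y*=(-0.310454, -0.000000)  Y=(0.078969, 0.000000)  product (-0.024516, -0.000000)
  m=+1: Y*=(-0.046204, -0.031043)  Y=(0.206051, 0.320342)  product (0.000424, -0.021197)
  m=+2: Y*=(0.145241, 0.355752)  Y=(-0.093421, 0.204994)  product (-0.086495, -0.003461)
Σ over m = (-0.196659, 0.000000); ×(4π/5) → (-0.494258, 0.000000). Real part: -0.494258

-0.494258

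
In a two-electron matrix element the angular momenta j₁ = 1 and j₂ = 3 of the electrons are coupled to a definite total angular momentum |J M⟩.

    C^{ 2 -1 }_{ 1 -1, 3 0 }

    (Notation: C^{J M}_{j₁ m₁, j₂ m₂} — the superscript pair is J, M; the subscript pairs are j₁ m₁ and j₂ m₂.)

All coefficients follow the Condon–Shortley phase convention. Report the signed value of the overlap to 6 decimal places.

√[5·2!0!4!/7! · 0!2!3!3!1!3!] = √(144/7)
  +(−1)^2/∏(2,0,0,1,0,3)! = 1/12  (running 1/12)
⟨..|..⟩ = √(144/7)·(1/12) = +0.377964

+√(1/7) ≈ +0.377964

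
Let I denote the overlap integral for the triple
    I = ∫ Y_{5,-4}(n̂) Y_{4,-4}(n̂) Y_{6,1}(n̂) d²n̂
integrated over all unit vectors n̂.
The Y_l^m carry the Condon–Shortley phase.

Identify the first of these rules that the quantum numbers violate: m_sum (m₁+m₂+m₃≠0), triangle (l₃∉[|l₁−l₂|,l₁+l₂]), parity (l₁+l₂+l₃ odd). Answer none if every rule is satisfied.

m_sum

Σmᵢ = -7  ✗
l₃∈[|l₁−l₂|,l₁+l₂]=[1,9], have l₃=6
Σlᵢ = 15 ⇒ odd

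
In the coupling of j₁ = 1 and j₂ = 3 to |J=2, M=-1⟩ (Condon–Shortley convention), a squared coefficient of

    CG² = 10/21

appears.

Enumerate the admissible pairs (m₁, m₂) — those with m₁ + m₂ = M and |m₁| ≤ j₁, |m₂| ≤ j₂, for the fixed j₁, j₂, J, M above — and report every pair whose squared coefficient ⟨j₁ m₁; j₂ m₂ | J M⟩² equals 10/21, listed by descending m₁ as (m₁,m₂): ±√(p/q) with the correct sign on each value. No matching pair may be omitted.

Admissible pairs with m₁+m₂ = M = -1: (-1,0), (0,-1), (1,-2)
  (m₁,m₂)=(1,-2): CG² = 10/21, CG = +√(10/21)   ← matches the target
  (m₁,m₂)=(0,-1): CG² = 8/21, CG = −√(8/21)
  (m₁,m₂)=(-1,0): CG² = 1/7, CG = +√(1/7)
Pairs with CG² = 10/21: (1,-2): +√(10/21)

(1,-2): +√(10/21)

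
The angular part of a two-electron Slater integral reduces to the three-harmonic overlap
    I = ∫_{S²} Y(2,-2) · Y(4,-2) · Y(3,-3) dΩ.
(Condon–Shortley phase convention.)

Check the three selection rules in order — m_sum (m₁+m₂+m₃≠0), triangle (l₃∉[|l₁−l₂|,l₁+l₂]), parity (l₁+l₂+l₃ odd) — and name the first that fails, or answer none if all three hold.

Σmᵢ = -7  ✗
l₃∈[|l₁−l₂|,l₁+l₂]=[2,6], have l₃=3
Σlᵢ = 9 ⇒ odd

m_sum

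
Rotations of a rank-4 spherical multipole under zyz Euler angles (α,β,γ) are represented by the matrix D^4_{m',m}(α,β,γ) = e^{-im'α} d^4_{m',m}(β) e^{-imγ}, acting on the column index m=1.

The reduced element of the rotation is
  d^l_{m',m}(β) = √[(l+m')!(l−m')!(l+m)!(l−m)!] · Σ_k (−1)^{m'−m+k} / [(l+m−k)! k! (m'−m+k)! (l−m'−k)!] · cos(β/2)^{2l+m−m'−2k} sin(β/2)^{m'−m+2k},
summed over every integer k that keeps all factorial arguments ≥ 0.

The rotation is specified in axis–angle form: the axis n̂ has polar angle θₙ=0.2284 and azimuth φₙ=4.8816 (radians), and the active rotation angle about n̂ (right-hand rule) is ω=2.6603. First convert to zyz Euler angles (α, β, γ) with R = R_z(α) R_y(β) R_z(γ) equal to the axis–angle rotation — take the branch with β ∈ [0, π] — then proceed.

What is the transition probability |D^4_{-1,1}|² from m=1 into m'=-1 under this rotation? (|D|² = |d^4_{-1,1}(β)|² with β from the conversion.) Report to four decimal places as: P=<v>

P=0.1259

Axis–angle → zyz. n̂ = (sinθₙcosφₙ, sinθₙsinφₙ, cosθₙ) = (+0.038130, -0.223186, +0.974030), ω = 2.6603.
R = I cosω + sinω [n̂]ₓ + (1−cosω) n̂n̂ᵀ gives
  R = [-0.883655, -0.466957, -0.033258; +0.434850, -0.792432, -0.427734; +0.173379, -0.392432, +0.903292]
β = atan2(√(R₁₃²+R₂₃²), R₃₃) = 0.443413; α = atan2(R₂₃, R₁₃) mod 2π = 4.634792; γ = atan2(R₃₂, −R₃₁) mod 2π = 4.296370
Split into d^4_{-1,1}(β=0.4434) × two z-phases.
c=cos(0.443413/2)=0.975524, s=sin(0.443413/2)=0.219895; N=√[6·120·120·6]=720.000000
The bounds max(0,m−m')=2 and min(l+m,l−m')=5 give 4 terms
  k=2: (−1)^0·720.0000/(72)·0.9755^6·0.2199^2 = +0.416732
  k=3: (−1)^1·720.0000/(24)·0.9755^4·0.2199^4 = -0.063523
  k=4: (−1)^2·720.0000/(48)·0.9755^2·0.2199^6 = +0.001614
  k=5: (−1)^3·720.0000/(720)·0.9755^0·0.2199^8 = -0.000005
d^4_{-1,1}(0.4434) = +0.416732 -0.063523 +0.001614 -0.000005 = +0.354817
|D^4_{-1,1}|² = |d^4_{-1,1}(β)|² = (+0.354817)² = 0.125895 (the z-rotation phases have unit modulus)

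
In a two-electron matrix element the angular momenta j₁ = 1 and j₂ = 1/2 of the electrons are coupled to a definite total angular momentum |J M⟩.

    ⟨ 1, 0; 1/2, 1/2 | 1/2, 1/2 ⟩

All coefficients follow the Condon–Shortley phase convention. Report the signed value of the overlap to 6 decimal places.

√[2·1!1!0!/3! · 1!1!1!0!1!0!] = √(1/3)
  +(−1)^1/∏(1,0,0,0,1,0)! = -1  (running -1)
⟨..|..⟩ = √(1/3)·(-1) = -0.577350

−√(1/3) ≈ -0.577350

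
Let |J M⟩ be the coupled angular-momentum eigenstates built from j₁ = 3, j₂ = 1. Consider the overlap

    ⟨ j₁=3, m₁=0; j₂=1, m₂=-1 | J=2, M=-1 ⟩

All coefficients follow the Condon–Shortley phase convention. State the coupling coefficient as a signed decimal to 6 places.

√[5·2!4!0!/7! · 3!3!0!2!1!3!] = √(144/7)
  +(−1)^0/∏(0,2,3,0,1,0)! = 1/12  (running 1/12)
⟨..|..⟩ = √(144/7)·(1/12) = +0.377964

+0.377964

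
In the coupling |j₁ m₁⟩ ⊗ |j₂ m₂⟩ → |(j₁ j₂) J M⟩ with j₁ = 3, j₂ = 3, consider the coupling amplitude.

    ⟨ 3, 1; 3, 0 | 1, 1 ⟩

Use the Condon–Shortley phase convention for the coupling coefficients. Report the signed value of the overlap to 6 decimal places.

j₁+j₂−J=5  J+j₁−j₂=1  J−j₁+j₂=1  j₁+j₂+J+1=8
(j₁±m₁, j₂±m₂, J±M) = (4,2,3,3,2,0)
P² = 216/7
sum k=2..2:
  [2] +1/12 = 1/12
S = 1/12
C² = P²·S² = 3/14 ; C = +0.462910

+√(3/14) ≈ +0.462910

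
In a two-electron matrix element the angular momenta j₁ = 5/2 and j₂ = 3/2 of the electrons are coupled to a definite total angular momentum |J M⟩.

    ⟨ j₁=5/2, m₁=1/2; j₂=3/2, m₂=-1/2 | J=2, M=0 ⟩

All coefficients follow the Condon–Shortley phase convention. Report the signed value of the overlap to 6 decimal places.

triangle: 2!·3!·1!/7! = 12/5040
(j±m)!: 3!·2!·1!·2!·2!·2! = 96
prefactor² = (2J+1)·Δ·N² = 8/7
  k=0: +1/(0!·2!·2!·1!·1!·0!) = 1/4
  k=1: −1/(1!·1!·1!·0!·2!·1!) = -1/2
Σ = -1/4  ⇒  CG² = 8/7·(-1/4)² = 1/14
CG = −√(1/14) = -0.267261

-0.267261  (= −√(1/14))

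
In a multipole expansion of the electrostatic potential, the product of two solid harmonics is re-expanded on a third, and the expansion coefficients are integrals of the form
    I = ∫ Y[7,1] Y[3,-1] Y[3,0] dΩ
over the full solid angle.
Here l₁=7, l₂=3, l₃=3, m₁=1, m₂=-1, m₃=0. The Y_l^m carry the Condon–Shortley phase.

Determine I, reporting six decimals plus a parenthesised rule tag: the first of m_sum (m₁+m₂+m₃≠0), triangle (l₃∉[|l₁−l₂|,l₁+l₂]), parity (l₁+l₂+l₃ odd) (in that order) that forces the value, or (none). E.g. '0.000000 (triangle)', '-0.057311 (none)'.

0.000000 (triangle)

|7−3|≤3≤7+3 violated ⇒ I = 0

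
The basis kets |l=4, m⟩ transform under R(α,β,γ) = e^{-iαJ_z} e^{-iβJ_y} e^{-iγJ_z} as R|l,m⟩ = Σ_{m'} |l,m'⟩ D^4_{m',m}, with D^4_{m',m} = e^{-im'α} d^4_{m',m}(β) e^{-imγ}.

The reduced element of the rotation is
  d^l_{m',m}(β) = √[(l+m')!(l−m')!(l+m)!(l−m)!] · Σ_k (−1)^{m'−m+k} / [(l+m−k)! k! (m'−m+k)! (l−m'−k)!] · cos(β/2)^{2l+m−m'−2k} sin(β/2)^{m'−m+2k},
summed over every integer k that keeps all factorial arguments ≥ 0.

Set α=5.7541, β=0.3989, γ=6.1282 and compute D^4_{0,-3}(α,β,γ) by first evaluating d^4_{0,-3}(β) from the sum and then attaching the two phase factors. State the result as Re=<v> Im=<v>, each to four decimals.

Re=-0.0714 Im=0.0358

Split into d^4_{0,-3}(β=0.3989) × two z-phases.
Half-angle: c=0.980176, s=0.198130. N=√(24·24·1·5040)=1703.830978
k∈{0,1} keeps every argument non-negative
  k=0: (−1)^3·1703.8310/(144)·0.9802^5·0.1981^3 = -0.083260
  k=1: (−1)^4·1703.8310/(144)·0.9802^3·0.1981^5 = +0.003402
d^4_{0,-3}(0.3989) = -0.083260 +0.003402 = -0.079858
Attach z-rotation phases: D = e^{-i(0)(5.7541)}·(-0.079858)·e^{-i(-3)(6.1282)} = -0.071380+0.035807i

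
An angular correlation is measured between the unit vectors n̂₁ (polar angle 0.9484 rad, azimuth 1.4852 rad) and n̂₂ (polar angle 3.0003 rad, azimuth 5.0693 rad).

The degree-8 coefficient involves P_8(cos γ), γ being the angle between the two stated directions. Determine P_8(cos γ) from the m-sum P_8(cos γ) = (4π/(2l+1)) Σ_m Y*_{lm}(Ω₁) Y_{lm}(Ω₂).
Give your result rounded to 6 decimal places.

0.317844

Term-by-term m-sum for l=8 (normalisation 4π/17 = 0.739198):
  m=-8: Y*=(0.075813, -0.061908)  Y=(-0.000000, -0.000000)  product (-0.000000, 0.000000)
  m=-7: Y*=(-0.158430, -0.231987)  Y=(0.000001, -0.000002)  product (-0.000001, -0.000000)
  m=-6: Y*=(-0.386499, 0.218011)  Y=(0.000022, 0.000034)  product (-0.000016, -0.000008)
  m=-5: Y*=(0.146151, 0.320381)  Y=(-0.000510, 0.000111)  product (-0.000110, -0.000147)
  m=-4: Y*=(-0.045597, 0.016252)  Y=(0.000721, -0.004999)  product (0.000048, 0.000240)
  m=-3: Y*=(0.092371, 0.351773)  Y=(0.031756, 0.017351)  product (-0.003170, 0.012773)
  m=-2: Y*=(0.144439, -0.024971)  Y=(-0.138380, 0.119864)  product (-0.016994, 0.020769)
  m=-1: Y*=(0.025893, 0.301761)  Y=(-0.202712, -0.543639)  product (0.158800, -0.075247)
  m=+0: Y*=(0.195755, -0.000000)  Y=(0.780923, 0.000000)  product (0.152869, 0.000000)
  m=+1: Y*=(-0.025893, 0.301761)  Y=(0.202712, -0.543639)  product (0.158800, 0.075247)
  m=+2: Y*=(0.144439, 0.024971)  Y=(-0.138380, -0.119864)  product (-0.016994, -0.020769)
  m=+3: Y*=(-0.092371, 0.351773)  Y=(-0.031756, 0.017351)  product (-0.003170, -0.012773)
  m=+4: Y*=(-0.045597, -0.016252)  Y=(0.000721, 0.004999)  product (0.000048, -0.000240)
  m=+5: Y*=(-0.146151, 0.320381)  Y=(0.000510, 0.000111)  product (-0.000110, 0.000147)
  m=+6: Y*=(-0.386499, -0.218011)  Y=(0.000022, -0.000034)  product (-0.000016, 0.000008)
  m=+7: Y*=(0.158430, -0.231987)  Y=(-0.000001, -0.000002)  product (-0.000001, 0.000000)
  m=+8: Y*=(0.075813, 0.061908)  Y=(-0.000000, 0.000000)  product (-0.000000, -0.000000)
Σ over m = (0.429985, -0.000000); ×(4π/17) → (0.317844, -0.000000). Real part: 0.317844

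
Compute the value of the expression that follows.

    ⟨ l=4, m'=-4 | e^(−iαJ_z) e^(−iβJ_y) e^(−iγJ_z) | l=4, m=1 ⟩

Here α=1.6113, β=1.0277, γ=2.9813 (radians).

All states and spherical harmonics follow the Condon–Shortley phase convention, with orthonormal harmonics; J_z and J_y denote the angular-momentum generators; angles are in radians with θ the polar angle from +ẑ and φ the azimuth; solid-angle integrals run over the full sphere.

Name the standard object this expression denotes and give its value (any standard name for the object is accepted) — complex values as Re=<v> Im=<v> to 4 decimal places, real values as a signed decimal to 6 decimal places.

This is a Wigner D-matrix element — the rotation-matrix element ⟨l m'| R(α,β,γ) |l m⟩ in the angular-momentum basis.
First d^4_{-4,1}(β=1.0277), then the phase factors e^{-i(-4)α} and e^{-i(1)γ}:
With c≡cos(β/2)=0.870859 and s≡sin(β/2)=0.491534, N=[1·40320·120·6]^{1/2}=5387.986637
The bounds max(0,m−m')=5 and min(l+m,l−m')=5 give 1 term
  k=5: (−1)^0·5387.9866/(720)·0.8709^3·0.4915^5 = +0.141809
d^4_{-4,1}(1.0277) = +0.141809
D = (+0.986904+0.161307i)·(+0.141809)·(-0.987181-0.159607i) = -0.134507-0.044919i

Wigner D-matrix element, Re=-0.1345 Im=-0.0449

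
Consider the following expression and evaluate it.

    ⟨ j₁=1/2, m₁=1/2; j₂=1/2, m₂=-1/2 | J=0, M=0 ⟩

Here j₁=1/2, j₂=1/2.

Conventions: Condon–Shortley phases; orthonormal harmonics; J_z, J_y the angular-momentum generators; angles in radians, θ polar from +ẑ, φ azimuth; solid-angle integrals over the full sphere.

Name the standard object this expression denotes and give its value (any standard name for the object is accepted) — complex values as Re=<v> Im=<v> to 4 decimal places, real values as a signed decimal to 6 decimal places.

Clebsch–Gordan coefficient, +√(1/2) ≈ +0.707107

This is a Clebsch–Gordan (vector-coupling) coefficient.
triangle: 1!×0!×0!/2! = 1/2
(j±m)!: 1!×0!×0!×1!×0!×0! = 1
prefactor² = (2J+1)×Δ×N² = 1/2
  k=0: +1/(0!×1!×0!×0!×0!×0!) = 1
Σ = 1  ⇒  CG² = 1/2×1² = 1/2
CG = +√(1/2) = +0.707107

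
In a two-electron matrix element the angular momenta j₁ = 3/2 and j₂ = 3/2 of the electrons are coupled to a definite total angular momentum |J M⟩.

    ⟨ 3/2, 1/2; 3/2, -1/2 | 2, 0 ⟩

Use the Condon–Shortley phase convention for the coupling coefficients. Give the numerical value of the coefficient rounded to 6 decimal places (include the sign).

j₁+j₂−J=1  J+j₁−j₂=2  J−j₁+j₂=2  j₁+j₂+J+1=6
(j₁±m₁, j₂±m₂, J±M) = (2,1,1,2,2,2)
P² = 4/9
sum k=0..1:
  [0] +1/1 = 1
  [1] −1/4 = -1/4
S = 3/4
C² = P²·S² = 1/4 ; C = +0.500000

+√(1/4) ≈ +0.500000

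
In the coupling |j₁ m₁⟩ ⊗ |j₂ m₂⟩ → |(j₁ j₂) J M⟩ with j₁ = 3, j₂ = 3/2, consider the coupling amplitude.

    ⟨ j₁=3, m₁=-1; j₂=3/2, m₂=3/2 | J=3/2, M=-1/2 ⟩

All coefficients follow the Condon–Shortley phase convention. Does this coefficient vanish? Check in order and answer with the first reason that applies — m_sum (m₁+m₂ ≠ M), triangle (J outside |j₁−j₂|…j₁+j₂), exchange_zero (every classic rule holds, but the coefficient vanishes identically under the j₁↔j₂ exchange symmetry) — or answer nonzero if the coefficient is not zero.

m-sum: m₁+m₂ = -1+3/2 = 1/2, M = -1/2  ✗ ⇒ coefficient is 0

m_sum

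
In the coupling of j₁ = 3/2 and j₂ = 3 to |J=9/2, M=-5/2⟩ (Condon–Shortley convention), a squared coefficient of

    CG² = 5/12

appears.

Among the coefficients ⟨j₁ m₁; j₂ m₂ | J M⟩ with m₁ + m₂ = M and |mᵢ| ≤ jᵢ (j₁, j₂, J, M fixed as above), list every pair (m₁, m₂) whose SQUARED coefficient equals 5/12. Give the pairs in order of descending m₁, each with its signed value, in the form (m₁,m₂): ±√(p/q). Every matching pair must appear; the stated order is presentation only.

(-3/2,-1): +√(5/12)

Admissible pairs with m₁+m₂ = M = -5/2: (-3/2,-1), (-1/2,-2), (1/2,-3)
  (m₁,m₂)=(1/2,-3): CG² = 1/12, CG = +√(1/12)
  (m₁,m₂)=(-1/2,-2): CG² = 1/2, CG = +√(1/2)
  (m₁,m₂)=(-3/2,-1): CG² = 5/12, CG = +√(5/12)   ← matches the target
Pairs with CG² = 5/12: (-3/2,-1): +√(5/12)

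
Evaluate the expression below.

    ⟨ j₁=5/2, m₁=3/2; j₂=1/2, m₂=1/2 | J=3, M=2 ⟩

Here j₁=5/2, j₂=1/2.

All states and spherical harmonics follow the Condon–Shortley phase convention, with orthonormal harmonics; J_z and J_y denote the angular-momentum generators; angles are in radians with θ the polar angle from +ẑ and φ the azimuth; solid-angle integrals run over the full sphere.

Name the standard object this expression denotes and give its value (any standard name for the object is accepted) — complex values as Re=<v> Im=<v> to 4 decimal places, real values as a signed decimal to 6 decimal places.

This is a Clebsch–Gordan (vector-coupling) coefficient.
j₁+j₂−J=0  J+j₁−j₂=5  J−j₁+j₂=1  j₁+j₂+J+1=7
(j₁±m₁, j₂±m₂, J±M) = (4,1,1,0,5,1)
P² = 480
sum k=0..0:
  [0] +1/24 = 1/24
S = 1/24
C² = P²·S² = 5/6 ; C = +0.912871

Clebsch–Gordan coefficient, +√(5/6) ≈ +0.912871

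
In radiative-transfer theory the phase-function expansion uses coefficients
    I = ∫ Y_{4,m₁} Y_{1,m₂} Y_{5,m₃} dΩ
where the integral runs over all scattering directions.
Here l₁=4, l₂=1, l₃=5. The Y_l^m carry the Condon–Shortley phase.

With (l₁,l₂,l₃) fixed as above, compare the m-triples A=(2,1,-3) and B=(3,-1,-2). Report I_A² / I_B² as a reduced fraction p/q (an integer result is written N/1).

l's match ⇒ only the (l;m) 3-j factors differ between A and B.
A: triangle coeff Δ(4,1,5) = 1/495; Σ_t [0,0]: t=0:+1/2880 = 1/2880; (3j)²=28/495 [(4 1 5; 2 1 -3)], sign=+1
B: triangle coeff Δ(4,1,5) = 1/495; Σ_t [0,0]: t=0:+1/10080 = 1/10080; (3j)²=1/165 [(4 1 5; 3 -1 -2)], sign=-1
I_A²/I_B² = (28/495)/(1/165) = 28/3

28/3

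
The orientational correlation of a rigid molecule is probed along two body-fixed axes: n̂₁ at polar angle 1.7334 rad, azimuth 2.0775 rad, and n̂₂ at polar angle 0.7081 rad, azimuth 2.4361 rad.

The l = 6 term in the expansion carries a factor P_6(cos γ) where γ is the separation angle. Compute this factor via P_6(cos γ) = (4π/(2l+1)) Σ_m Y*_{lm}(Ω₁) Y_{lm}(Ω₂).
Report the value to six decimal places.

0.331349

Expand P_6 via completeness: Σ_{m} conj(Y_{6,m}) at Ω₁ times Y_{6,m} at Ω₂ —
  term(m=-6) = -0.00895 - 0.01364j   from Y*(Ω₁)=0.44380 - 0.04514j, Y(Ω₂)=-0.01687 - 0.03244j
  term(m=-5) = 0.00826 + 0.03658j   from Y*(Ω₁)=0.14483 + 0.20807j, Y(Ω₂)=0.13706 + 0.05568j
  term(m=-4) = -0.01118 + 0.08143j   from Y*(Ω₁)=0.10604 - 0.21619j, Y(Ω₂)=-0.32406 + 0.10726j
  term(m=-3) = 0.05947 - 0.11017j   from Y*(Ω₁)=0.27444 - 0.01392j, Y(Ω₂)=0.23646 - 0.38944j
  term(m=-2) = 0.02904 - 0.02532j   from Y*(Ω₁)=-0.09243 - 0.14828j, Y(Ω₂)=0.03509 + 0.21769j
  term(m=-1) = 0.07032 - 0.02636j   from Y*(Ω₁)=0.13531 - 0.24378j, Y(Ω₂)=0.20506 + 0.17465j
  term(m=+0) = 0.04884 + 0.00000j   from Y*(Ω₁)=-0.15640 + 0.00000j, Y(Ω₂)=-0.31227 + 0.00000j
  term(m=+1) = 0.07032 + 0.02636j   from Y*(Ω₁)=-0.13531 - 0.24378j, Y(Ω₂)=-0.20506 + 0.17465j
  term(m=+2) = 0.02904 + 0.02532j   from Y*(Ω₁)=-0.09243 + 0.14828j, Y(Ω₂)=0.03509 - 0.21769j
  term(m=+3) = 0.05947 + 0.11017j   from Y*(Ω₁)=-0.27444 - 0.01392j, Y(Ω₂)=-0.23646 - 0.38944j
  term(m=+4) = -0.01118 - 0.08143j   from Y*(Ω₁)=0.10604 + 0.21619j, Y(Ω₂)=-0.32406 - 0.10726j
  term(m=+5) = 0.00826 - 0.03658j   from Y*(Ω₁)=-0.14483 + 0.20807j, Y(Ω₂)=-0.13706 + 0.05568j
  term(m=+6) = -0.00895 + 0.01364j   from Y*(Ω₁)=0.44380 + 0.04514j, Y(Ω₂)=-0.01687 + 0.03244j
Accumulated sum 0.34278 + 0.00000j; after 4π/(2l+1) scaling, 0.33135 + 0.00000j ⇒ P_6 = 0.331349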